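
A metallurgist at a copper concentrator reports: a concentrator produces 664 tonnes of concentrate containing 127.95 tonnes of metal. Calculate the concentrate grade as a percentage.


Grade = (metal in concentrate / concentrate mass) * 100
= (127.95 / 664) * 100
= 0.1926957831 * 100
= 19.2696%

19.2696%


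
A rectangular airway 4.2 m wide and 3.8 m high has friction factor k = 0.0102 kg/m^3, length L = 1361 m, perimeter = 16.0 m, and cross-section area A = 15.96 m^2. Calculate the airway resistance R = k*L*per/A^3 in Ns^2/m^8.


0.0546 Ns^2/m^8

Compute the numerator:
k * L * per = 0.0102 * 1361 * 16.0
= 222.1152
Compute the denominator:
A^3 = 15.96^3 = 4065.356736
Resistance:
R = 222.1152 / 4065.356736
= 0.0546 Ns^2/m^8


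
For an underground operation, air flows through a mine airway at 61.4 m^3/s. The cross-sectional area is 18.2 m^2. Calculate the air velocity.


3.3736 m/s

Velocity = flow rate / cross-sectional area
= 61.4 / 18.2
= 3.3736 m/s


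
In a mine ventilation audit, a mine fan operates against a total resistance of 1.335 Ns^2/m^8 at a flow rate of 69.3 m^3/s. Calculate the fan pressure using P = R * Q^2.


Compute Q^2:
Q^2 = 69.3^2 = 4802.49
Compute pressure:
P = R * Q^2 = 1.335 * 4802.49
= 6411.3242 Pa

6411.3242 Pa


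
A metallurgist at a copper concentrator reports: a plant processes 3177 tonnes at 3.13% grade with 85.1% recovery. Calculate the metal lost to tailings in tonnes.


Total metal in feed:
= 3177 * 3.13 / 100 = 99.4401 tonnes
Metal recovered:
= 99.4401 * 85.1 / 100 = 84.6235251 tonnes
Metal lost to tailings:
= 99.4401 - 84.6235251
= 14.8166 tonnes

14.8166 tonnes


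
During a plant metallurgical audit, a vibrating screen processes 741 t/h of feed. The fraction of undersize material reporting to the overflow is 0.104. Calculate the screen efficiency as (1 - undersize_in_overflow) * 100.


Screen efficiency = (1 - fraction of undersize in overflow) * 100
= (1 - 0.104) * 100
= 0.896 * 100
= 89.6%

89.6%


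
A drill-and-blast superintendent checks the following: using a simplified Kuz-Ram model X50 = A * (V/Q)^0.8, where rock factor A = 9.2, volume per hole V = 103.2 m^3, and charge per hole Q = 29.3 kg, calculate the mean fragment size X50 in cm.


Compute V/Q:
V/Q = 103.2 / 29.3 = 3.5221843
Raise to the power 0.8:
(V/Q)^0.8 = 3.5221843^0.8 = 2.738102246
Multiply by A:
X50 = 9.2 * 2.738102246
= 25.1905 cm

25.1905 cm


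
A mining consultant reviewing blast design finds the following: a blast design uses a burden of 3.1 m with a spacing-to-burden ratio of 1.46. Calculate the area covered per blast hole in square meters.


14.0306 m^2

First, find the spacing:
Spacing = burden * ratio = 3.1 * 1.46
= 4.526 m
Then, calculate the area:
Area = burden * spacing = 3.1 * 4.526
= 14.0306 m^2


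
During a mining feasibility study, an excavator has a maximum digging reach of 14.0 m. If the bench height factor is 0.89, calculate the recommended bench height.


12.46 m

Bench height = reach * factor
= 14.0 * 0.89
= 12.46 m


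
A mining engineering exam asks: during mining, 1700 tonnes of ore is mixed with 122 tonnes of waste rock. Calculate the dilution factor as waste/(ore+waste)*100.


6.6959%

Total material = ore + waste
= 1700 + 122 = 1822 tonnes
Dilution = waste / total * 100
= 122 / 1822 * 100
= 0.06695938529 * 100
= 6.6959%


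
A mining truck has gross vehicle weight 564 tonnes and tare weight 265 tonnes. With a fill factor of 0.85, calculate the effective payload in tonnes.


Maximum payload = gross - tare
= 564 - 265 = 299 tonnes
Effective payload = max payload * fill factor
= 299 * 0.85
= 254.15 tonnes

254.15 tonnes


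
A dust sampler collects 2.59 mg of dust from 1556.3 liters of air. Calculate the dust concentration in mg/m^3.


Convert liters to m^3: 1 m^3 = 1000 L
Concentration = mass / volume * 1000
= 2.59 / 1556.3 * 1000
= 0.00166420356 * 1000
= 1.6642 mg/m^3

1.6642 mg/m^3


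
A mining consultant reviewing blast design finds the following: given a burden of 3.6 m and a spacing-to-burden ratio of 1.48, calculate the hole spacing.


5.328 m

Spacing = burden * ratio
= 3.6 * 1.48
= 5.328 m


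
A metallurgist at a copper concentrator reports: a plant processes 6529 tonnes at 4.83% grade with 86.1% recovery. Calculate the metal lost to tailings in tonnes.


Total metal in feed:
= 6529 * 4.83 / 100 = 315.3507 tonnes
Metal recovered:
= 315.3507 * 86.1 / 100 = 271.5169527 tonnes
Metal lost to tailings:
= 315.3507 - 271.5169527
= 43.8337 tonnes

43.8337 tonnes


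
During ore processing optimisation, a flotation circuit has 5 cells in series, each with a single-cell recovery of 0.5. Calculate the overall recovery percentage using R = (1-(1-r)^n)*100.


Complement of single-cell recovery:
1 - r = 1 - 0.5 = 0.5
Raise to power n:
(1 - r)^5 = 0.5^5 = 0.03125
Overall recovery:
R = (1 - 0.03125) * 100
= 96.875%

96.875%


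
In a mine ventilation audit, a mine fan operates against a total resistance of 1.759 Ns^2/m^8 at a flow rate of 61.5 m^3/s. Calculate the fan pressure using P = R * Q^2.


Compute Q^2:
Q^2 = 61.5^2 = 3782.25
Compute pressure:
P = R * Q^2 = 1.759 * 3782.25
= 6652.9778 Pa

6652.9778 Pa


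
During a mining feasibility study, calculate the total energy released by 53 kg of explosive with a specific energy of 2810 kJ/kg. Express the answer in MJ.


Energy = mass * specific_energy / 1000
= 53 * 2810 / 1000
= 148930 / 1000
= 148.93 MJ

148.93 MJ


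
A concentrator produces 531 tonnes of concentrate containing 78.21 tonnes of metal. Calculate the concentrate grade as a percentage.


14.7288%

Grade = (metal in concentrate / concentrate mass) * 100
= (78.21 / 531) * 100
= 0.1472881356 * 100
= 14.7288%


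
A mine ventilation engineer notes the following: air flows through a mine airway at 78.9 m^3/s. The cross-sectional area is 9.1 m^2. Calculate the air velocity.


Velocity = flow rate / cross-sectional area
= 78.9 / 9.1
= 8.6703 m/s

8.6703 m/s


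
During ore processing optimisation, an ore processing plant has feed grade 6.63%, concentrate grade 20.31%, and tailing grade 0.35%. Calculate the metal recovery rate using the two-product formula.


96.3819%

Using the two-product formula:
R = 100 * c * (f - t) / (f * (c - t))
Numerator = 100 * 20.31 * (6.63 - 0.35)
= 100 * 20.31 * 6.28
= 12754.68
Denominator = 6.63 * (20.31 - 0.35)
= 6.63 * 19.96
= 132.3348
R = 12754.68 / 132.3348
= 96.3819%


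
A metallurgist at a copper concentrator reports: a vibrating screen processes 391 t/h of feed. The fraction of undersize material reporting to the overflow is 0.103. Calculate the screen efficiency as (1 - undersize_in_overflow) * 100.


Screen efficiency = (1 - fraction of undersize in overflow) * 100
= (1 - 0.103) * 100
= 0.897 * 100
= 89.7%

89.7%


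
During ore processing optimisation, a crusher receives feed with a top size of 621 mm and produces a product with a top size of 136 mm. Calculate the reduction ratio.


Reduction ratio = feed size / product size
= 621 / 136
= 4.5662

4.5662


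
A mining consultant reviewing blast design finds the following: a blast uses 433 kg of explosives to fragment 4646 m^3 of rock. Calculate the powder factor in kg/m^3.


Powder factor = explosive mass / rock volume
= 433 / 4646
= 0.0932 kg/m^3

0.0932 kg/m^3


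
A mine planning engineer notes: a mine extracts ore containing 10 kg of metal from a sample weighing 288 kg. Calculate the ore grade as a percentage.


3.4722%

Ore grade = (metal mass / ore mass) * 100
= (10 / 288) * 100
= 0.03472222222 * 100
= 3.4722%


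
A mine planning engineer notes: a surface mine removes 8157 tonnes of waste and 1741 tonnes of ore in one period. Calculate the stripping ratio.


4.6852

Stripping ratio = waste tonnage / ore tonnage
= 8157 / 1741
= 4.6852


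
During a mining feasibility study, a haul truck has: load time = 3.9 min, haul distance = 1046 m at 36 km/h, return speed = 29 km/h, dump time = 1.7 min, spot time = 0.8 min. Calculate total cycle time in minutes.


Convert haul speed to m/min: 36 * 1000/60 = 600 m/min
Haul time = 1046 / 600 = 1.743333333 min
Convert return speed to m/min: 29 * 1000/60 = 483.3333333 m/min
Return time = 1046 / 483.3333333 = 2.164137931 min
Total cycle time:
= 3.9 + 1.743333333 + 1.7 + 2.164137931 + 0.8
= 10.3075 min

10.3075 min


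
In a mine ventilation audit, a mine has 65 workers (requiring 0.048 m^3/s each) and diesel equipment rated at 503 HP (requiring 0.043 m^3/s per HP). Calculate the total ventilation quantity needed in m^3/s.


Airflow for workers:
Q_people = 65 * 0.048 = 3.12 m^3/s
Airflow for diesel equipment:
Q_diesel = 503 * 0.043 = 21.629 m^3/s
Total ventilation:
Q_total = 3.12 + 21.629
= 24.749 m^3/s

24.749 m^3/s


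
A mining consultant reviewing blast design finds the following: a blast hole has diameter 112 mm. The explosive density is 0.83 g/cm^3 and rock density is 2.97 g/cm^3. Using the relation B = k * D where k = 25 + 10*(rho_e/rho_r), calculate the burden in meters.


First, compute k:
rho_e / rho_r = 0.83 / 2.97 = 0.2794612795
k = 25 + 10 * 0.2794612795 = 27.79461279
Then, compute burden:
B = k * D / 1000 = 27.79461279 * 112 / 1000
= 3112.996633 / 1000
= 3.113 m

3.113 m


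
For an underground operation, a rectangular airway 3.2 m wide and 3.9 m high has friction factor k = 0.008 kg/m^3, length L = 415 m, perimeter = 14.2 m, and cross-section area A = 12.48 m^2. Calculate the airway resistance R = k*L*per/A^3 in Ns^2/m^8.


0.0243 Ns^2/m^8

Compute the numerator:
k * L * per = 0.008 * 415 * 14.2
= 47.144
Compute the denominator:
A^3 = 12.48^3 = 1943.764992
Resistance:
R = 47.144 / 1943.764992
= 0.0243 Ns^2/m^8


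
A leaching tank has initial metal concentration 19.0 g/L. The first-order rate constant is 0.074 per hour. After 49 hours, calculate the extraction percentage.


97.3378%

Compute the exponent:
-k * t = -0.074 * 49 = -3.626
Remaining concentration:
C = 19.0 * exp(-3.626)
= 19.0 * 0.02662246156
= 0.5058267696 g/L
Extracted = 19.0 - 0.5058267696 = 18.49417323 g/L
Extraction % = 18.49417323 / 19.0 * 100
= 97.3378%


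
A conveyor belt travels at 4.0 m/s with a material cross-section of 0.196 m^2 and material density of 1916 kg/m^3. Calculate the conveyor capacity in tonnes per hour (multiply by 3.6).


5407.7184 t/h

Volumetric flow = speed * area
= 4.0 * 0.196 = 0.784 m^3/s
Mass flow = volumetric * density
= 0.784 * 1916 = 1502.144 kg/s
Convert to t/h: multiply by 3.6
Capacity = 1502.144 * 3.6
= 5407.7184 t/h


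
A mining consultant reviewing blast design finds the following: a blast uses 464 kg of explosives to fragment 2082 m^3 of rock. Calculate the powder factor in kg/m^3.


Powder factor = explosive mass / rock volume
= 464 / 2082
= 0.2229 kg/m^3

0.2229 kg/m^3


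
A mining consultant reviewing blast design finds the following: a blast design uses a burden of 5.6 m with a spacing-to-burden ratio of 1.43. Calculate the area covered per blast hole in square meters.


First, find the spacing:
Spacing = burden * ratio = 5.6 * 1.43
= 8.008 m
Then, calculate the area:
Area = burden * spacing = 5.6 * 8.008
= 44.8448 m^2

44.8448 m^2


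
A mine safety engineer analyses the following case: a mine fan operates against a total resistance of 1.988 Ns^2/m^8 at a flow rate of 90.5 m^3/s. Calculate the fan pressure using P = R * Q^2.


Compute Q^2:
Q^2 = 90.5^2 = 8190.25
Compute pressure:
P = R * Q^2 = 1.988 * 8190.25
= 16282.217 Pa

16282.217 Pa


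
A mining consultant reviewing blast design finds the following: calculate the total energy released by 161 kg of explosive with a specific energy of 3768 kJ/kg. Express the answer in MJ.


Energy = mass * specific_energy / 1000
= 161 * 3768 / 1000
= 606648 / 1000
= 606.648 MJ

606.648 MJ


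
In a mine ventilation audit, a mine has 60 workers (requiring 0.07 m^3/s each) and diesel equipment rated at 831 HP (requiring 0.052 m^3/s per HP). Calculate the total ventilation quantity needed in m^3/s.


47.412 m^3/s

Airflow for workers:
Q_people = 60 * 0.07 = 4.2 m^3/s
Airflow for diesel equipment:
Q_diesel = 831 * 0.052 = 43.212 m^3/s
Total ventilation:
Q_total = 4.2 + 43.212
= 47.412 m^3/s


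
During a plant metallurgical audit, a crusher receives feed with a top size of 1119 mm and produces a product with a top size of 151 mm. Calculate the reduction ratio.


Reduction ratio = feed size / product size
= 1119 / 151
= 7.4106

7.4106


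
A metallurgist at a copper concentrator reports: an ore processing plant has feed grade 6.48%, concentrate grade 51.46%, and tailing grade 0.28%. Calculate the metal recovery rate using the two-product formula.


96.2025%

Using the two-product formula:
R = 100 * c * (f - t) / (f * (c - t))
Numerator = 100 * 51.46 * (6.48 - 0.28)
= 100 * 51.46 * 6.2
= 31905.2
Denominator = 6.48 * (51.46 - 0.28)
= 6.48 * 51.18
= 331.6464
R = 31905.2 / 331.6464
= 96.2025%


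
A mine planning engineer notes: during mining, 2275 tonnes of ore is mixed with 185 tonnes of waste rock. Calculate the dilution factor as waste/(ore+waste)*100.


Total material = ore + waste
= 2275 + 185 = 2460 tonnes
Dilution = waste / total * 100
= 185 / 2460 * 100
= 0.07520325203 * 100
= 7.5203%

7.5203%


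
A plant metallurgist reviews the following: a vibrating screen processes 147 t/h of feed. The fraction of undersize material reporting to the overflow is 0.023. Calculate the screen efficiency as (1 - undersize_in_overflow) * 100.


97.7%

Screen efficiency = (1 - fraction of undersize in overflow) * 100
= (1 - 0.023) * 100
= 0.977 * 100
= 97.7%


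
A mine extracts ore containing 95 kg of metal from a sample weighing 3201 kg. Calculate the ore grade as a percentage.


2.9678%

Ore grade = (metal mass / ore mass) * 100
= (95 / 3201) * 100
= 0.02967822555 * 100
= 2.9678%


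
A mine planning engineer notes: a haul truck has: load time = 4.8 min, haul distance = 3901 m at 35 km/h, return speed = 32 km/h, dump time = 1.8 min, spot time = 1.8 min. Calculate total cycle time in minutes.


22.4018 min

Convert haul speed to m/min: 35 * 1000/60 = 583.3333333 m/min
Haul time = 3901 / 583.3333333 = 6.687428571 min
Convert return speed to m/min: 32 * 1000/60 = 533.3333333 m/min
Return time = 3901 / 533.3333333 = 7.314375 min
Total cycle time:
= 4.8 + 6.687428571 + 1.8 + 7.314375 + 1.8
= 22.4018 min


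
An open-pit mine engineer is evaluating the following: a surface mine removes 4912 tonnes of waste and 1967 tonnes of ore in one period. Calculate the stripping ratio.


2.4972

Stripping ratio = waste tonnage / ore tonnage
= 4912 / 1967
= 2.4972


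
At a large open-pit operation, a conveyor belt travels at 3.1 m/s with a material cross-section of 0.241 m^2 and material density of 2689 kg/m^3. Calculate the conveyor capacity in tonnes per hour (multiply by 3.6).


Volumetric flow = speed * area
= 3.1 * 0.241 = 0.7471 m^3/s
Mass flow = volumetric * density
= 0.7471 * 2689 = 2008.9519 kg/s
Convert to t/h: multiply by 3.6
Capacity = 2008.9519 * 3.6
= 7232.2268 t/h

7232.2268 t/h


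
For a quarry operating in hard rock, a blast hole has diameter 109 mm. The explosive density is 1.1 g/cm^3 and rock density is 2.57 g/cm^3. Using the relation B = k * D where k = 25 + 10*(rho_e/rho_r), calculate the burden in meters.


3.1915 m

First, compute k:
rho_e / rho_r = 1.1 / 2.57 = 0.4280155642
k = 25 + 10 * 0.4280155642 = 29.28015564
Then, compute burden:
B = k * D / 1000 = 29.28015564 * 109 / 1000
= 3191.536965 / 1000
= 3.1915 m


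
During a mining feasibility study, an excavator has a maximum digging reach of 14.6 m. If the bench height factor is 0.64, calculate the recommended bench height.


9.344 m

Bench height = reach * factor
= 14.6 * 0.64
= 9.344 m


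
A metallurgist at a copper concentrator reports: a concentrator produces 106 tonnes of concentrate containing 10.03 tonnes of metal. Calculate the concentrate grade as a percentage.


Grade = (metal in concentrate / concentrate mass) * 100
= (10.03 / 106) * 100
= 0.09462264151 * 100
= 9.4623%

9.4623%


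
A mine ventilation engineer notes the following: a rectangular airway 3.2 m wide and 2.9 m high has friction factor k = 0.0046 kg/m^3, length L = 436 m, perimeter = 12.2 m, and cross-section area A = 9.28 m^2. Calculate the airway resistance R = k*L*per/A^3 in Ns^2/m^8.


Compute the numerator:
k * L * per = 0.0046 * 436 * 12.2
= 24.46832
Compute the denominator:
A^3 = 9.28^3 = 799.178752
Resistance:
R = 24.46832 / 799.178752
= 0.0306 Ns^2/m^8

0.0306 Ns^2/m^8


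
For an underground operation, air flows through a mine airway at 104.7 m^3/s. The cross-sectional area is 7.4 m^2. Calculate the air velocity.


Velocity = flow rate / cross-sectional area
= 104.7 / 7.4
= 14.1486 m/s

14.1486 m/s


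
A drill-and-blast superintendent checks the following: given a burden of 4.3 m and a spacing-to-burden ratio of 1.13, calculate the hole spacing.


Spacing = burden * ratio
= 4.3 * 1.13
= 4.859 m

4.859 m


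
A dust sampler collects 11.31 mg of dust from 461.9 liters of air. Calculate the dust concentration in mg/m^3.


24.4858 mg/m^3

Convert liters to m^3: 1 m^3 = 1000 L
Concentration = mass / volume * 1000
= 11.31 / 461.9 * 1000
= 0.02448581944 * 1000
= 24.4858 mg/m^3


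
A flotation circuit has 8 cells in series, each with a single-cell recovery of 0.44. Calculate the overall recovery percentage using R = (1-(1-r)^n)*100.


Complement of single-cell recovery:
1 - r = 1 - 0.44 = 0.56
Raise to power n:
(1 - r)^8 = 0.56^8 = 0.009671731157
Overall recovery:
R = (1 - 0.009671731157) * 100
= 99.0328%

99.0328%


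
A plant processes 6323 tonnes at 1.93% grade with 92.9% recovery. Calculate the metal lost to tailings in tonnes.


Total metal in feed:
= 6323 * 1.93 / 100 = 122.0339 tonnes
Metal recovered:
= 122.0339 * 92.9 / 100 = 113.3694931 tonnes
Metal lost to tailings:
= 122.0339 - 113.3694931
= 8.6644 tonnes

8.6644 tonnes


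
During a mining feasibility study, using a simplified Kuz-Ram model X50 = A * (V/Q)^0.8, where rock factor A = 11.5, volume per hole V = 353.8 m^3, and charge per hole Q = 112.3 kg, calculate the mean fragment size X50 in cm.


Compute V/Q:
V/Q = 353.8 / 112.3 = 3.15048976
Raise to the power 0.8:
(V/Q)^0.8 = 3.15048976^0.8 = 2.504392865
Multiply by A:
X50 = 11.5 * 2.504392865
= 28.8005 cm

28.8005 cm


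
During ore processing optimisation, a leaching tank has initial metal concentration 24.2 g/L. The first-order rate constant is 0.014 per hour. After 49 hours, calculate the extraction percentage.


49.6414%

Compute the exponent:
-k * t = -0.014 * 49 = -0.686
Remaining concentration:
C = 24.2 * exp(-0.686)
= 24.2 * 0.5035863913
= 12.18679067 g/L
Extracted = 24.2 - 12.18679067 = 12.01320933 g/L
Extraction % = 12.01320933 / 24.2 * 100
= 49.6414%


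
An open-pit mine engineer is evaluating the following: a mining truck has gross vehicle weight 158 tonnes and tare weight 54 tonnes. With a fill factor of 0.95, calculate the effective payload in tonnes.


98.8 tonnes

Maximum payload = gross - tare
= 158 - 54 = 104 tonnes
Effective payload = max payload * fill factor
= 104 * 0.95
= 98.8 tonnes


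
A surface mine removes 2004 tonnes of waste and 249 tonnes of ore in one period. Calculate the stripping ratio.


8.0482

Stripping ratio = waste tonnage / ore tonnage
= 2004 / 249
= 8.0482


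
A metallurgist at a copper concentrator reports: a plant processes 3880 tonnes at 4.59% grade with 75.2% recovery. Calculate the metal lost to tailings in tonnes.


Total metal in feed:
= 3880 * 4.59 / 100 = 178.092 tonnes
Metal recovered:
= 178.092 * 75.2 / 100 = 133.925184 tonnes
Metal lost to tailings:
= 178.092 - 133.925184
= 44.1668 tonnes

44.1668 tonnes


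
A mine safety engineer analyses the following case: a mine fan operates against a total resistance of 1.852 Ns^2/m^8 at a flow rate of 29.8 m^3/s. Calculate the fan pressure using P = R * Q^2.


1644.6501 Pa

Compute Q^2:
Q^2 = 29.8^2 = 888.04
Compute pressure:
P = R * Q^2 = 1.852 * 888.04
= 1644.6501 Pa


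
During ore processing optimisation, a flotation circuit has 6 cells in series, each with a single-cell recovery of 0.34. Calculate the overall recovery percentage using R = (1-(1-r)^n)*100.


Complement of single-cell recovery:
1 - r = 1 - 0.34 = 0.66
Raise to power n:
(1 - r)^6 = 0.66^6 = 0.08265395002
Overall recovery:
R = (1 - 0.08265395002) * 100
= 91.7346%

91.7346%


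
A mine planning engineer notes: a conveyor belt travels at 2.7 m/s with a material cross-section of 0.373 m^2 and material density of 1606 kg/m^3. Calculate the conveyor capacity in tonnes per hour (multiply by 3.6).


5822.6494 t/h

Volumetric flow = speed * area
= 2.7 * 0.373 = 1.0071 m^3/s
Mass flow = volumetric * density
= 1.0071 * 1606 = 1617.4026 kg/s
Convert to t/h: multiply by 3.6
Capacity = 1617.4026 * 3.6
= 5822.6494 t/h


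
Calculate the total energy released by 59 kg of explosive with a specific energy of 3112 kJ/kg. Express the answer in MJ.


Energy = mass * specific_energy / 1000
= 59 * 3112 / 1000
= 183608 / 1000
= 183.608 MJ

183.608 MJ


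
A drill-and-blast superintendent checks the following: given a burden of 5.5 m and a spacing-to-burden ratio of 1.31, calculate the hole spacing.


Spacing = burden * ratio
= 5.5 * 1.31
= 7.205 m

7.205 m


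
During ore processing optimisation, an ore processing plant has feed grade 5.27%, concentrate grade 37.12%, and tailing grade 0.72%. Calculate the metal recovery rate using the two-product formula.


88.0455%

Using the two-product formula:
R = 100 * c * (f - t) / (f * (c - t))
Numerator = 100 * 37.12 * (5.27 - 0.72)
= 100 * 37.12 * 4.55
= 16889.6
Denominator = 5.27 * (37.12 - 0.72)
= 5.27 * 36.4
= 191.828
R = 16889.6 / 191.828
= 88.0455%


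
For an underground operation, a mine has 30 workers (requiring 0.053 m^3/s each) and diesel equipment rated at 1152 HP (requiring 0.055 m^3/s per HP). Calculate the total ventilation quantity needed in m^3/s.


Airflow for workers:
Q_people = 30 * 0.053 = 1.59 m^3/s
Airflow for diesel equipment:
Q_diesel = 1152 * 0.055 = 63.36 m^3/s
Total ventilation:
Q_total = 1.59 + 63.36
= 64.95 m^3/s

64.95 m^3/s


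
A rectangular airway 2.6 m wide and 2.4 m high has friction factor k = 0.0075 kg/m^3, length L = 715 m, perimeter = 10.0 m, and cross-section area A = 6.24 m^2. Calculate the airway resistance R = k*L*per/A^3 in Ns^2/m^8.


Compute the numerator:
k * L * per = 0.0075 * 715 * 10.0
= 53.625
Compute the denominator:
A^3 = 6.24^3 = 242.970624
Resistance:
R = 53.625 / 242.970624
= 0.2207 Ns^2/m^8

0.2207 Ns^2/m^8


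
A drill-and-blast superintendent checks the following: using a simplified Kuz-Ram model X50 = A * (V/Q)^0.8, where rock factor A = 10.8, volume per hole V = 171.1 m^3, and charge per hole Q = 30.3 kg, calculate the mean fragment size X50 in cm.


Compute V/Q:
V/Q = 171.1 / 30.3 = 5.646864686
Raise to the power 0.8:
(V/Q)^0.8 = 5.646864686^0.8 = 3.994348051
Multiply by A:
X50 = 10.8 * 3.994348051
= 43.139 cm

43.139 cm


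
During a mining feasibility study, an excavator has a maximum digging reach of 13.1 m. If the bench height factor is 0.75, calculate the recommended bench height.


Bench height = reach * factor
= 13.1 * 0.75
= 9.825 m

9.825 m


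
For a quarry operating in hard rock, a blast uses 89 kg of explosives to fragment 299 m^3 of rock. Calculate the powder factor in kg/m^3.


0.2977 kg/m^3

Powder factor = explosive mass / rock volume
= 89 / 299
= 0.2977 kg/m^3


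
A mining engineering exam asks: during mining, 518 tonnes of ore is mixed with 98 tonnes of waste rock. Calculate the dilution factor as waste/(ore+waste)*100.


15.9091%

Total material = ore + waste
= 518 + 98 = 616 tonnes
Dilution = waste / total * 100
= 98 / 616 * 100
= 0.1590909091 * 100
= 15.9091%


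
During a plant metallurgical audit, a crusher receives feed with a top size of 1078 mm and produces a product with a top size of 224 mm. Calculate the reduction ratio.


Reduction ratio = feed size / product size
= 1078 / 224
= 4.8125

4.8125


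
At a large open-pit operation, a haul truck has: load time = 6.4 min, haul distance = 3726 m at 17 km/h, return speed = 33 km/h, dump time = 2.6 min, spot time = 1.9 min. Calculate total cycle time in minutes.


Convert haul speed to m/min: 17 * 1000/60 = 283.3333333 m/min
Haul time = 3726 / 283.3333333 = 13.15058824 min
Convert return speed to m/min: 33 * 1000/60 = 550 m/min
Return time = 3726 / 550 = 6.774545455 min
Total cycle time:
= 6.4 + 13.15058824 + 2.6 + 6.774545455 + 1.9
= 30.8251 min

30.8251 min


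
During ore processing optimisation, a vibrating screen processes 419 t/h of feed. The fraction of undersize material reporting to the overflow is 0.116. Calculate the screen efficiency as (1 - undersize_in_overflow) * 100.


88.4%

Screen efficiency = (1 - fraction of undersize in overflow) * 100
= (1 - 0.116) * 100
= 0.884 * 100
= 88.4%


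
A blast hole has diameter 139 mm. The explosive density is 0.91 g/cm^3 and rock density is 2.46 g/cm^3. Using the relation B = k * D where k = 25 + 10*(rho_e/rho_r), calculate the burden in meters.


3.9892 m

First, compute k:
rho_e / rho_r = 0.91 / 2.46 = 0.3699186992
k = 25 + 10 * 0.3699186992 = 28.69918699
Then, compute burden:
B = k * D / 1000 = 28.69918699 * 139 / 1000
= 3989.186992 / 1000
= 3.9892 m


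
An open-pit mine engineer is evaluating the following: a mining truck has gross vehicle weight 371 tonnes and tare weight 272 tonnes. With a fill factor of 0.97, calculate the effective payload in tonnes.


96.03 tonnes

Maximum payload = gross - tare
= 371 - 272 = 99 tonnes
Effective payload = max payload * fill factor
= 99 * 0.97
= 96.03 tonnes


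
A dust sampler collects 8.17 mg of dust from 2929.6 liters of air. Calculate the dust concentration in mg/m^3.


2.7888 mg/m^3

Convert liters to m^3: 1 m^3 = 1000 L
Concentration = mass / volume * 1000
= 8.17 / 2929.6 * 1000
= 0.002788776625 * 1000
= 2.7888 mg/m^3


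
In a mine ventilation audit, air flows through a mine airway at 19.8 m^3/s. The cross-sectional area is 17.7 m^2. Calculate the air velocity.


1.1186 m/s

Velocity = flow rate / cross-sectional area
= 19.8 / 17.7
= 1.1186 m/s


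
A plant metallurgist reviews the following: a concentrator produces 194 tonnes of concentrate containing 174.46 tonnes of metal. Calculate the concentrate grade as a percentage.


Grade = (metal in concentrate / concentrate mass) * 100
= (174.46 / 194) * 100
= 0.8992783505 * 100
= 89.9278%

89.9278%


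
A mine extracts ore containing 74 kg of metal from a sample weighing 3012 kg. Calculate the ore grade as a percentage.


Ore grade = (metal mass / ore mass) * 100
= (74 / 3012) * 100
= 0.02456839309 * 100
= 2.4568%

2.4568%


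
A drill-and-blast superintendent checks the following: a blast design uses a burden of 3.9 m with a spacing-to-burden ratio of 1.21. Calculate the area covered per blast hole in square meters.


18.4041 m^2

First, find the spacing:
Spacing = burden * ratio = 3.9 * 1.21
= 4.719 m
Then, calculate the area:
Area = burden * spacing = 3.9 * 4.719
= 18.4041 m^2


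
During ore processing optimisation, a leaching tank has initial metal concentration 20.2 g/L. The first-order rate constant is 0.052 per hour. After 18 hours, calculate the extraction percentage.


Compute the exponent:
-k * t = -0.052 * 18 = -0.936
Remaining concentration:
C = 20.2 * exp(-0.936)
= 20.2 * 0.3921934759
= 7.922308213 g/L
Extracted = 20.2 - 7.922308213 = 12.27769179 g/L
Extraction % = 12.27769179 / 20.2 * 100
= 60.7807%

60.7807%


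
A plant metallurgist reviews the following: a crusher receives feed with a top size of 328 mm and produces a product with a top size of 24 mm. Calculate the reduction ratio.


Reduction ratio = feed size / product size
= 328 / 24
= 13.6667

13.6667


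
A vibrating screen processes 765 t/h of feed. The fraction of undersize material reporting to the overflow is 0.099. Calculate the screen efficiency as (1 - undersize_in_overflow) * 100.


90.1%

Screen efficiency = (1 - fraction of undersize in overflow) * 100
= (1 - 0.099) * 100
= 0.901 * 100
= 90.1%


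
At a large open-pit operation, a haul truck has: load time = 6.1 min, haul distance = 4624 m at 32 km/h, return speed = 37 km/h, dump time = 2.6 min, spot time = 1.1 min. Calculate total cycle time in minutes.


Convert haul speed to m/min: 32 * 1000/60 = 533.3333333 m/min
Haul time = 4624 / 533.3333333 = 8.67 min
Convert return speed to m/min: 37 * 1000/60 = 616.6666667 m/min
Return time = 4624 / 616.6666667 = 7.498378378 min
Total cycle time:
= 6.1 + 8.67 + 2.6 + 7.498378378 + 1.1
= 25.9684 min

25.9684 min


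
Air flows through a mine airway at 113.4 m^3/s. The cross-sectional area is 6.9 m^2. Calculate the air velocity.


Velocity = flow rate / cross-sectional area
= 113.4 / 6.9
= 16.4348 m/s

16.4348 m/s


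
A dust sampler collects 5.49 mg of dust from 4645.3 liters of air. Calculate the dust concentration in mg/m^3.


1.1818 mg/m^3

Convert liters to m^3: 1 m^3 = 1000 L
Concentration = mass / volume * 1000
= 5.49 / 4645.3 * 1000
= 0.001181839709 * 1000
= 1.1818 mg/m^3


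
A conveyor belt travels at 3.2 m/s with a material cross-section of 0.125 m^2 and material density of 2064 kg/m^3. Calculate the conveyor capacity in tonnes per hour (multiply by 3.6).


Volumetric flow = speed * area
= 3.2 * 0.125 = 0.4 m^3/s
Mass flow = volumetric * density
= 0.4 * 2064 = 825.6 kg/s
Convert to t/h: multiply by 3.6
Capacity = 825.6 * 3.6
= 2972.16 t/h

2972.16 t/h


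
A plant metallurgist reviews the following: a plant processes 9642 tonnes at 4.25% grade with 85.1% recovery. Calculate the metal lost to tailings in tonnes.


61.058 tonnes

Total metal in feed:
= 9642 * 4.25 / 100 = 409.785 tonnes
Metal recovered:
= 409.785 * 85.1 / 100 = 348.727035 tonnes
Metal lost to tailings:
= 409.785 - 348.727035
= 61.058 tonnes


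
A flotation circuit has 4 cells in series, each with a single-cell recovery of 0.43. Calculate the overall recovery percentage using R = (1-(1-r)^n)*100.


Complement of single-cell recovery:
1 - r = 1 - 0.43 = 0.57
Raise to power n:
(1 - r)^4 = 0.57^4 = 0.10556001
Overall recovery:
R = (1 - 0.10556001) * 100
= 89.444%

89.444%


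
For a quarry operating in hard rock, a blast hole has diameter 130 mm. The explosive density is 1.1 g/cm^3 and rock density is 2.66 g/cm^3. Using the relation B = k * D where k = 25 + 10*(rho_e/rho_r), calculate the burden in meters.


First, compute k:
rho_e / rho_r = 1.1 / 2.66 = 0.4135338346
k = 25 + 10 * 0.4135338346 = 29.13533835
Then, compute burden:
B = k * D / 1000 = 29.13533835 * 130 / 1000
= 3787.593985 / 1000
= 3.7876 m

3.7876 m


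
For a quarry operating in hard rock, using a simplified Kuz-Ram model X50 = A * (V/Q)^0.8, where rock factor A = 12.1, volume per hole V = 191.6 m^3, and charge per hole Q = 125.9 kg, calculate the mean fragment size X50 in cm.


Compute V/Q:
V/Q = 191.6 / 125.9 = 1.521842732
Raise to the power 0.8:
(V/Q)^0.8 = 1.521842732^0.8 = 1.399251624
Multiply by A:
X50 = 12.1 * 1.399251624
= 16.9309 cm

16.9309 cm


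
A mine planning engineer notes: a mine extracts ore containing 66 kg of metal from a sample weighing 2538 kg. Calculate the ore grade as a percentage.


2.6005%

Ore grade = (metal mass / ore mass) * 100
= (66 / 2538) * 100
= 0.02600472813 * 100
= 2.6005%


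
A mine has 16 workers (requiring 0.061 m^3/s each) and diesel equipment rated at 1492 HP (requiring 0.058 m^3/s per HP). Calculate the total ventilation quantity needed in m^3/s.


87.512 m^3/s

Airflow for workers:
Q_people = 16 * 0.061 = 0.976 m^3/s
Airflow for diesel equipment:
Q_diesel = 1492 * 0.058 = 86.536 m^3/s
Total ventilation:
Q_total = 0.976 + 86.536
= 87.512 m^3/s


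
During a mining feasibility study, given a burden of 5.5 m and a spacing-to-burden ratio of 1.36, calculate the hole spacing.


7.48 m

Spacing = burden * ratio
= 5.5 * 1.36
= 7.48 m


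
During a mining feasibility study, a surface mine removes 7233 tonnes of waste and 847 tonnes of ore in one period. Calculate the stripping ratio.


Stripping ratio = waste tonnage / ore tonnage
= 7233 / 847
= 8.5396

8.5396


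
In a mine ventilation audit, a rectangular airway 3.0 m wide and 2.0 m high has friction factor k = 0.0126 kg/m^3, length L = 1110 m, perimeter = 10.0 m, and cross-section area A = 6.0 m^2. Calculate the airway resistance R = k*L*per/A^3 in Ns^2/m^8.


Compute the numerator:
k * L * per = 0.0126 * 1110 * 10.0
= 139.86
Compute the denominator:
A^3 = 6.0^3 = 216
Resistance:
R = 139.86 / 216
= 0.6475 Ns^2/m^8

0.6475 Ns^2/m^8


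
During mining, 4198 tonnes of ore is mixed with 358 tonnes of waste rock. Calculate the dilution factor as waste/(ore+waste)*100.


7.8578%

Total material = ore + waste
= 4198 + 358 = 4556 tonnes
Dilution = waste / total * 100
= 358 / 4556 * 100
= 0.07857769974 * 100
= 7.8578%


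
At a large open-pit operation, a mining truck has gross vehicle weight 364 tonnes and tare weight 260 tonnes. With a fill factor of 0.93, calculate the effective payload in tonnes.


96.72 tonnes

Maximum payload = gross - tare
= 364 - 260 = 104 tonnes
Effective payload = max payload * fill factor
= 104 * 0.93
= 96.72 tonnes


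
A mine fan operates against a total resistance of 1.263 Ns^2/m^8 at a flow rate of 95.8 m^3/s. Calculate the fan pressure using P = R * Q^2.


Compute Q^2:
Q^2 = 95.8^2 = 9177.64
Compute pressure:
P = R * Q^2 = 1.263 * 9177.64
= 11591.3593 Pa

11591.3593 Pa


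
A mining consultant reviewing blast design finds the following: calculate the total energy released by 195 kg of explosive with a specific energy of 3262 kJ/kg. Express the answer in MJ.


Energy = mass * specific_energy / 1000
= 195 * 3262 / 1000
= 636090 / 1000
= 636.09 MJ

636.09 MJ


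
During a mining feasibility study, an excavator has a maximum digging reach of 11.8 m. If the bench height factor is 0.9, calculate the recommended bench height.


Bench height = reach * factor
= 11.8 * 0.9
= 10.62 m

10.62 m


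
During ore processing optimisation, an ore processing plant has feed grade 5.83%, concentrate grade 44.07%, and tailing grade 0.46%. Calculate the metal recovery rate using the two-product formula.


Using the two-product formula:
R = 100 * c * (f - t) / (f * (c - t))
Numerator = 100 * 44.07 * (5.83 - 0.46)
= 100 * 44.07 * 5.37
= 23665.59
Denominator = 5.83 * (44.07 - 0.46)
= 5.83 * 43.61
= 254.2463
R = 23665.59 / 254.2463
= 93.0814%

93.0814%


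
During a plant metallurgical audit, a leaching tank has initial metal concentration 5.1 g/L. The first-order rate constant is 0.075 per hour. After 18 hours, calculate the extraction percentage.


74.076%

Compute the exponent:
-k * t = -0.075 * 18 = -1.35
Remaining concentration:
C = 5.1 * exp(-1.35)
= 5.1 * 0.2592402606
= 1.322125329 g/L
Extracted = 5.1 - 1.322125329 = 3.777874671 g/L
Extraction % = 3.777874671 / 5.1 * 100
= 74.076%


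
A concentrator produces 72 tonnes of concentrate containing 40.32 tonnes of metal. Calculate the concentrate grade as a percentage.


56.0%

Grade = (metal in concentrate / concentrate mass) * 100
= (40.32 / 72) * 100
= 0.56 * 100
= 56.0%


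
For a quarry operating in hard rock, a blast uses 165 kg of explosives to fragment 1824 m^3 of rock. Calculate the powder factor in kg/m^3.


Powder factor = explosive mass / rock volume
= 165 / 1824
= 0.0905 kg/m^3

0.0905 kg/m^3


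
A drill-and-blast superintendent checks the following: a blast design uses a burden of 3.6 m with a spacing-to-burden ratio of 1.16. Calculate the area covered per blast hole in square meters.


First, find the spacing:
Spacing = burden * ratio = 3.6 * 1.16
= 4.176 m
Then, calculate the area:
Area = burden * spacing = 3.6 * 4.176
= 15.0336 m^2

15.0336 m^2


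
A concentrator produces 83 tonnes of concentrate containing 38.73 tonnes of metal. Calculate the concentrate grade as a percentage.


46.6627%

Grade = (metal in concentrate / concentrate mass) * 100
= (38.73 / 83) * 100
= 0.466626506 * 100
= 46.6627%


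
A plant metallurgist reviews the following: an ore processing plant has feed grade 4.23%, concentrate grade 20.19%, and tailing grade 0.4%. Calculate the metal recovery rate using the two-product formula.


Using the two-product formula:
R = 100 * c * (f - t) / (f * (c - t))
Numerator = 100 * 20.19 * (4.23 - 0.4)
= 100 * 20.19 * 3.83
= 7732.77
Denominator = 4.23 * (20.19 - 0.4)
= 4.23 * 19.79
= 83.7117
R = 7732.77 / 83.7117
= 92.3738%

92.3738%


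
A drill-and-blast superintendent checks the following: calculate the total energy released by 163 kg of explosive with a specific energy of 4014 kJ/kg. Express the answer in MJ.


Energy = mass * specific_energy / 1000
= 163 * 4014 / 1000
= 654282 / 1000
= 654.282 MJ

654.282 MJ


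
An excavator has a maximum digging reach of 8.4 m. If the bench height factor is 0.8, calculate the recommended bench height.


Bench height = reach * factor
= 8.4 * 0.8
= 6.72 m

6.72 m


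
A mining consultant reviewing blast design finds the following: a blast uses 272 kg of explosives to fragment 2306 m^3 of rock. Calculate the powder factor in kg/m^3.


Powder factor = explosive mass / rock volume
= 272 / 2306
= 0.118 kg/m^3

0.118 kg/m^3


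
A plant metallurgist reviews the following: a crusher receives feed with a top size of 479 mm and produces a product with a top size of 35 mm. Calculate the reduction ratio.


Reduction ratio = feed size / product size
= 479 / 35
= 13.6857

13.6857


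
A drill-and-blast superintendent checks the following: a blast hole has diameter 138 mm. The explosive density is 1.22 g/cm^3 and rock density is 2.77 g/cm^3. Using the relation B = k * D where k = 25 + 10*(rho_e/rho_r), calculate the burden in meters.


4.0578 m

First, compute k:
rho_e / rho_r = 1.22 / 2.77 = 0.440433213
k = 25 + 10 * 0.440433213 = 29.40433213
Then, compute burden:
B = k * D / 1000 = 29.40433213 * 138 / 1000
= 4057.797834 / 1000
= 4.0578 m


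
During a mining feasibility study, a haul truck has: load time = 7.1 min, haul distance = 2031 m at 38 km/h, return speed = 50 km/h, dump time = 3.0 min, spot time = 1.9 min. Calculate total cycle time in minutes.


17.644 min

Convert haul speed to m/min: 38 * 1000/60 = 633.3333333 m/min
Haul time = 2031 / 633.3333333 = 3.206842105 min
Convert return speed to m/min: 50 * 1000/60 = 833.3333333 m/min
Return time = 2031 / 833.3333333 = 2.4372 min
Total cycle time:
= 7.1 + 3.206842105 + 3.0 + 2.4372 + 1.9
= 17.644 min


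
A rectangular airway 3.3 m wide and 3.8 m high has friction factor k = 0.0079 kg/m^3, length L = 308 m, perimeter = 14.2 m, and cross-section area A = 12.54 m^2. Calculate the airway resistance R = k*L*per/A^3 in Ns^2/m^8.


0.0175 Ns^2/m^8

Compute the numerator:
k * L * per = 0.0079 * 308 * 14.2
= 34.55144
Compute the denominator:
A^3 = 12.54^3 = 1971.935064
Resistance:
R = 34.55144 / 1971.935064
= 0.0175 Ns^2/m^8


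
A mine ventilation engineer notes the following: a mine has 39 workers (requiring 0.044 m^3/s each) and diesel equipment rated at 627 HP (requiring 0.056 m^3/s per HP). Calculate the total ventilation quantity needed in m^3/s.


Airflow for workers:
Q_people = 39 * 0.044 = 1.716 m^3/s
Airflow for diesel equipment:
Q_diesel = 627 * 0.056 = 35.112 m^3/s
Total ventilation:
Q_total = 1.716 + 35.112
= 36.828 m^3/s

36.828 m^3/s


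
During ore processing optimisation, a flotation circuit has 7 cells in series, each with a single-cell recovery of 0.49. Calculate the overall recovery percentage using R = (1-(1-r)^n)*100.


Complement of single-cell recovery:
1 - r = 1 - 0.49 = 0.51
Raise to power n:
(1 - r)^7 = 0.51^7 = 0.008974106779
Overall recovery:
R = (1 - 0.008974106779) * 100
= 99.1026%

99.1026%


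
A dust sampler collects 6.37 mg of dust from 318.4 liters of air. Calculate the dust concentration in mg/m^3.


20.0063 mg/m^3

Convert liters to m^3: 1 m^3 = 1000 L
Concentration = mass / volume * 1000
= 6.37 / 318.4 * 1000
= 0.02000628141 * 1000
= 20.0063 mg/m^3
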